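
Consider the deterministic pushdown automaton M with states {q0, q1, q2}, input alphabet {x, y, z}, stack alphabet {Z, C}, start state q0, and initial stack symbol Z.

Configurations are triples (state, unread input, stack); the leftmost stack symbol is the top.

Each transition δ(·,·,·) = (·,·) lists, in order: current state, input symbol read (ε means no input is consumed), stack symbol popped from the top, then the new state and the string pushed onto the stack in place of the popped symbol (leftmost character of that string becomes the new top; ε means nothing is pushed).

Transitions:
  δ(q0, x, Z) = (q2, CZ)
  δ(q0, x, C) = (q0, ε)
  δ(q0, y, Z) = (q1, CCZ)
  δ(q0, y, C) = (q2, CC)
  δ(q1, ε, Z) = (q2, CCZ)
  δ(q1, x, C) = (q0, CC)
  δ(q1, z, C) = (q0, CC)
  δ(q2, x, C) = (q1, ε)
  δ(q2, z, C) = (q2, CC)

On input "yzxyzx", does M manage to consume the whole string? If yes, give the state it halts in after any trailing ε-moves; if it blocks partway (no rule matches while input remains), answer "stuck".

q1

(q0, yzxyzx, Z)
  read y, top Z: go to q1, push CCZ → (q1, zxyzx, CCZ)
  read z, top C: go to q0, push CC → (q0, xyzx, CCCZ)
  read x, top C: go to q0, push ε → (q0, yzx, CCZ)
  read y, top C: go to q2, push CC → (q2, zx, CCCZ)
  read z, top C: go to q2, push CC → (q2, x, CCCCZ)
  read x, top C: go to q1, push ε → (q1, ε, CCCZ)
All input consumed; M is in state q1.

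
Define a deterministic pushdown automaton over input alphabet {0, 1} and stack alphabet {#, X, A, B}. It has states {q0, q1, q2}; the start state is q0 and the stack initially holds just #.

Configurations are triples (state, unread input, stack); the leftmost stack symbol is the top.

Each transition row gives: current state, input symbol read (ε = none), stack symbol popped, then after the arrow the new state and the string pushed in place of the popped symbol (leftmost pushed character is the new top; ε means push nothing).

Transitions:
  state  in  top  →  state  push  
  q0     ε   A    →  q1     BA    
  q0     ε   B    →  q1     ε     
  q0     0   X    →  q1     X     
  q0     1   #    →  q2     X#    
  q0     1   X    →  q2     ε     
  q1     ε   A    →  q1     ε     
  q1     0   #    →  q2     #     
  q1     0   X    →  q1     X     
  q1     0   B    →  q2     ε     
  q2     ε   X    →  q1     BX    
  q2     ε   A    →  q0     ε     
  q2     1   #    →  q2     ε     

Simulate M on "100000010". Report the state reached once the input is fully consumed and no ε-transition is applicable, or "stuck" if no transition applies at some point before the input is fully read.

stuck

(q0, 100000010, #)
  read 1, top #: go to q2, push X# → (q2, 00000010, X#)
  ε-move, top X: go to q1, push BX → (q1, 00000010, BX#)
  read 0, top B: go to q2, push ε → (q2, 0000010, X#)
  ε-move, top X: go to q1, push BX → (q1, 0000010, BX#)
  read 0, top B: go to q2, push ε → (q2, 000010, X#)
  ε-move, top X: go to q1, push BX → (q1, 000010, BX#)
  read 0, top B: go to q2, push ε → (q2, 00010, X#)
  ε-move, top X: go to q1, push BX → (q1, 00010, BX#)
  read 0, top B: go to q2, push ε → (q2, 0010, X#)
  ε-move, top X: go to q1, push BX → (q1, 0010, BX#)
  read 0, top B: go to q2, push ε → (q2, 010, X#)
  ε-move, top X: go to q1, push BX → (q1, 010, BX#)
  read 0, top B: go to q2, push ε → (q2, 10, X#)
  ε-move, top X: go to q1, push BX → (q1, 10, BX#)
No transition for (q1, 1, top B); M blocks with input 10 remaining.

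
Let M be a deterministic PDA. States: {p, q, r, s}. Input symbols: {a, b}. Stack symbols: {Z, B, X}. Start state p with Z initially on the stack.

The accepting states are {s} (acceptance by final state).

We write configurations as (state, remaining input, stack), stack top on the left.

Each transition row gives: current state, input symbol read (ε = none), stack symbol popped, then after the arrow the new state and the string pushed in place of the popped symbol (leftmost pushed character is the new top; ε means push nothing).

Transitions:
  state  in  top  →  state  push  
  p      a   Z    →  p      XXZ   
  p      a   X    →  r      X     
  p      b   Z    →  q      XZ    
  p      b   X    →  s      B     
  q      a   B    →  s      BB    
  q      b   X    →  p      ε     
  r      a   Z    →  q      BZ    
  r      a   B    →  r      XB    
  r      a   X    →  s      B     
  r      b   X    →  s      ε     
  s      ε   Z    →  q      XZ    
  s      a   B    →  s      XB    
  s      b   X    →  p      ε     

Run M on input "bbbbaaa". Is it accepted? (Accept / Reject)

(p, bbbbaaa, Z)
  read b, top Z: go to q, push XZ → (q, bbbaaa, XZ)
  read b, top X: go to p, push ε → (p, bbaaa, Z)
  read b, top Z: go to q, push XZ → (q, baaa, XZ)
  read b, top X: go to p, push ε → (p, aaa, Z)
  read a, top Z: go to p, push XXZ → (p, aa, XXZ)
  read a, top X: go to r, push X → (r, a, XXZ)
  read a, top X: go to s, push B → (s, ε, BXZ)
All input consumed; state s ∈ F.

Accept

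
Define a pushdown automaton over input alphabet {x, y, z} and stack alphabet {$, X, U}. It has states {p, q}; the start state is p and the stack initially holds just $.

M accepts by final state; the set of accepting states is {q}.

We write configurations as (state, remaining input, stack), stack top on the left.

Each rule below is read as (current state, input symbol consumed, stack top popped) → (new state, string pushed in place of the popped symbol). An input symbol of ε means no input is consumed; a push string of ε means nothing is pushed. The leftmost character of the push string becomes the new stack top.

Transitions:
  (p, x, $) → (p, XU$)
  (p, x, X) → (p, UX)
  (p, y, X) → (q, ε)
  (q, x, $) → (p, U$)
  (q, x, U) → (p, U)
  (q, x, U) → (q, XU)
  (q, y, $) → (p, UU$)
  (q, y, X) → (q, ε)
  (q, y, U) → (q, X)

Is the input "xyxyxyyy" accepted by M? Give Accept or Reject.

One accepting computation: (p, xyxyxyyy, $) ⊢ (p, yxyxyyy, XU$) ⊢ (q, xyxyyy, U$) ⊢ (q, yxyyy, XU$) ⊢ (q, xyyy, U$) ⊢ (q, yyy, XU$) ⊢ (q, yy, U$) ⊢ (q, y, X$) ⊢ (q, ε, $)
All input consumed and state q ∈ F.

Accept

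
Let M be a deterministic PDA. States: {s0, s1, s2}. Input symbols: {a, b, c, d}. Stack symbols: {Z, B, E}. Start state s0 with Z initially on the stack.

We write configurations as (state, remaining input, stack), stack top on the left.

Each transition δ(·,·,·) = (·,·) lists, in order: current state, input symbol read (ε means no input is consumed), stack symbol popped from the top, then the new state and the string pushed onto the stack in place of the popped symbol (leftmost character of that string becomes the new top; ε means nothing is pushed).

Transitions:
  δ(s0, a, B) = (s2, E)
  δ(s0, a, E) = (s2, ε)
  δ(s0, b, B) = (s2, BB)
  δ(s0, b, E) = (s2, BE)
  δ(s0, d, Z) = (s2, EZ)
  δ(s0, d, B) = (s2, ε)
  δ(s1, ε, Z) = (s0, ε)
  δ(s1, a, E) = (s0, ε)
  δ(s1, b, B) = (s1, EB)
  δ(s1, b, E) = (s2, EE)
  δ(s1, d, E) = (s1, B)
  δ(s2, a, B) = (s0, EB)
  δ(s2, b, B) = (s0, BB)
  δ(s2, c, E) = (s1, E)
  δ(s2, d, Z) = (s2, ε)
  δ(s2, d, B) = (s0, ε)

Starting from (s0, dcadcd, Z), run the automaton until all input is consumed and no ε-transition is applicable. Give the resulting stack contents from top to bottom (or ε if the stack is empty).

BZ

(s0, dcadcd, Z)
  read d, top Z: go to s2, push EZ → (s2, cadcd, EZ)
  read c, top E: go to s1, push E → (s1, adcd, EZ)
  read a, top E: go to s0, push ε → (s0, dcd, Z)
  read d, top Z: go to s2, push EZ → (s2, cd, EZ)
  read c, top E: go to s1, push E → (s1, d, EZ)
  read d, top E: go to s1, push B → (s1, ε, BZ)
All input consumed in state s1 with stack BZ.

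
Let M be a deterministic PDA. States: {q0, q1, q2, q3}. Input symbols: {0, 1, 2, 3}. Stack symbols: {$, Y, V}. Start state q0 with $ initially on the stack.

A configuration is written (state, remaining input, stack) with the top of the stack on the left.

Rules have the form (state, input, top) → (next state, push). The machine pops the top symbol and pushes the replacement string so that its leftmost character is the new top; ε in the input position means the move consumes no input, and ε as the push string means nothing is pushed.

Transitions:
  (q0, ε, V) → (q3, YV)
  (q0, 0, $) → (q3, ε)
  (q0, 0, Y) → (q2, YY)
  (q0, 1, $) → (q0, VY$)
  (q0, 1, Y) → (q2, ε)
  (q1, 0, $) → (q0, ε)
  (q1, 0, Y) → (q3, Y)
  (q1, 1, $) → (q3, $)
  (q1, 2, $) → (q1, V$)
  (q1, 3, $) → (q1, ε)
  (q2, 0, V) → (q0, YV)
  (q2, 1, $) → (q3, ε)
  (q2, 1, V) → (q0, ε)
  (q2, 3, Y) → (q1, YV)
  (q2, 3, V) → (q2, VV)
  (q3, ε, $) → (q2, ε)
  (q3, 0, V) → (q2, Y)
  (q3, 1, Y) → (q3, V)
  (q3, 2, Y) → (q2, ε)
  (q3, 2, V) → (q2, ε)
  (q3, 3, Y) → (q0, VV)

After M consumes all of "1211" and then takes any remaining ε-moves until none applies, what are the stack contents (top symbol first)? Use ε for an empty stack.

(q0, 1211, $)
  read 1, top $: go to q0, push VY$ → (q0, 211, VY$)
  ε-move, top V: go to q3, push YV → (q3, 211, YVY$)
  read 2, top Y: go to q2, push ε → (q2, 11, VY$)
  read 1, top V: go to q0, push ε → (q0, 1, Y$)
  read 1, top Y: go to q2, push ε → (q2, ε, $)
All input consumed in state q2 with stack $.

$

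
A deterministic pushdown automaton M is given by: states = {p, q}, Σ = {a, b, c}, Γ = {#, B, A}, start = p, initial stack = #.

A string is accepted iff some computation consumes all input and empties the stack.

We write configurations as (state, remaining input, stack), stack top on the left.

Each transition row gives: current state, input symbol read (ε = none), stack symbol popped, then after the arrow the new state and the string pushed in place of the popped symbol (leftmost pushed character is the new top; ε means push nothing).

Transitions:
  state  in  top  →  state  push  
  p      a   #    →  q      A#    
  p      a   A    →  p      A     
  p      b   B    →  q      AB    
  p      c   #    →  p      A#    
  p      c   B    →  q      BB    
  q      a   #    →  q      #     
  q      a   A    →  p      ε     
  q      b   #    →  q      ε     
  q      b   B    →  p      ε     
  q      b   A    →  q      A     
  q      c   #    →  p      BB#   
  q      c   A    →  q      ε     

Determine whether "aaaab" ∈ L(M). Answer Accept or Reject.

(p, aaaab, #)
  read a, top #: go to q, push A# → (q, aaab, A#)
  read a, top A: go to p, push ε → (p, aab, #)
  read a, top #: go to q, push A# → (q, ab, A#)
  read a, top A: go to p, push ε → (p, b, #)
No transition applies at (p, b, #); input not fully consumed.

Reject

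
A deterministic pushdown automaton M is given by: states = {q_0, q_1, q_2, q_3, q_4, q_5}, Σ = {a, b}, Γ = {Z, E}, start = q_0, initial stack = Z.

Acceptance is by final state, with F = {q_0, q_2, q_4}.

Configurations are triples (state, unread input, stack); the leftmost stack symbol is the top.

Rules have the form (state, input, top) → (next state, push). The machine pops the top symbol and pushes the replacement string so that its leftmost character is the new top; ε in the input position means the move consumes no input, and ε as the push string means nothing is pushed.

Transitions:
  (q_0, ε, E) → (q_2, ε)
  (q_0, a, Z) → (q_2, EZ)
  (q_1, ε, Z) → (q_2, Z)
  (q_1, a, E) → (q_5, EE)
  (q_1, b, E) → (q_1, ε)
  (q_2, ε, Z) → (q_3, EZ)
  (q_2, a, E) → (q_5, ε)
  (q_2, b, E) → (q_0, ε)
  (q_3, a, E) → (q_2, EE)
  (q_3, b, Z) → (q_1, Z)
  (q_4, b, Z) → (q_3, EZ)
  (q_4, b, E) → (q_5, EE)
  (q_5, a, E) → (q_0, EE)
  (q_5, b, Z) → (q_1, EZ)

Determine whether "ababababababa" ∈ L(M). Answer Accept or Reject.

(q_0, ababababababa, Z) ⊢ (q_2, babababababa, EZ) ⊢ (q_0, abababababa, Z) ⊢ (q_2, bababababa, EZ) ⊢ (q_0, ababababa, Z) ⊢ (q_2, babababa, EZ) ⊢ (q_0, abababa, Z) ⊢ (q_2, bababa, EZ) ⊢ (q_0, ababa, Z) ⊢ (q_2, baba, EZ) ⊢ (q_0, aba, Z) ⊢ (q_2, ba, EZ) ⊢ (q_0, a, Z) ⊢ (q_2, ε, EZ)
All input consumed; state q_2 ∈ F.

Accept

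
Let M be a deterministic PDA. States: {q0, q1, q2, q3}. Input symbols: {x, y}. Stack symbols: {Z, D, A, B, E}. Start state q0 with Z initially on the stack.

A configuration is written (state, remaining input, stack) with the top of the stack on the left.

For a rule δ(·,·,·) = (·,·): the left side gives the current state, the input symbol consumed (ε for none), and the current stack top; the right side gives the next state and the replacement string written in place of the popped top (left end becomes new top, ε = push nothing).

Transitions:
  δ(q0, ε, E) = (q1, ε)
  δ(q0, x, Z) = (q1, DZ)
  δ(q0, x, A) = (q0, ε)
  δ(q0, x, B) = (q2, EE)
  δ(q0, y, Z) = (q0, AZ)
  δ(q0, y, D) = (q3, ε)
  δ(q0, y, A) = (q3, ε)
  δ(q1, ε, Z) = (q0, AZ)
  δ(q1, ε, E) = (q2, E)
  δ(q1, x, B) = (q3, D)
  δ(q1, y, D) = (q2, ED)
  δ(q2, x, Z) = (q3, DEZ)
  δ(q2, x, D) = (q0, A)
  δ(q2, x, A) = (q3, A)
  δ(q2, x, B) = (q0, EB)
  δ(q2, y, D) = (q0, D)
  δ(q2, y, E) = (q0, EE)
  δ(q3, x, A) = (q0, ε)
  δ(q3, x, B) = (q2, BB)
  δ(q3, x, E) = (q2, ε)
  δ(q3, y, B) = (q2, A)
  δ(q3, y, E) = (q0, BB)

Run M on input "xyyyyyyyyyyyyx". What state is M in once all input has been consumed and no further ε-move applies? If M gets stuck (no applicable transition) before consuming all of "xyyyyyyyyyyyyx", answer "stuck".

stuck

(q0, xyyyyyyyyyyyyx, Z)
  read x, top Z: go to q1, push DZ → (q1, yyyyyyyyyyyyx, DZ)
  read y, top D: go to q2, push ED → (q2, yyyyyyyyyyyx, EDZ)
  read y, top E: go to q0, push EE → (q0, yyyyyyyyyyx, EEDZ)
  ε-move, top E: go to q1, push ε → (q1, yyyyyyyyyyx, EDZ)
  ε-move, top E: go to q2, push E → (q2, yyyyyyyyyyx, EDZ)
  read y, top E: go to q0, push EE → (q0, yyyyyyyyyx, EEDZ)
  ε-move, top E: go to q1, push ε → (q1, yyyyyyyyyx, EDZ)
  ε-move, top E: go to q2, push E → (q2, yyyyyyyyyx, EDZ)
  read y, top E: go to q0, push EE → (q0, yyyyyyyyx, EEDZ)
  ε-move, top E: go to q1, push ε → (q1, yyyyyyyyx, EDZ)
  ε-move, top E: go to q2, push E → (q2, yyyyyyyyx, EDZ)
  read y, top E: go to q0, push EE → (q0, yyyyyyyx, EEDZ)
  ε-move, top E: go to q1, push ε → (q1, yyyyyyyx, EDZ)
  ε-move, top E: go to q2, push E → (q2, yyyyyyyx, EDZ)
  read y, top E: go to q0, push EE → (q0, yyyyyyx, EEDZ)
  ε-move, top E: go to q1, push ε → (q1, yyyyyyx, EDZ)
  ε-move, top E: go to q2, push E → (q2, yyyyyyx, EDZ)
  read y, top E: go to q0, push EE → (q0, yyyyyx, EEDZ)
  ε-move, top E: go to q1, push ε → (q1, yyyyyx, EDZ)
  ε-move, top E: go to q2, push E → (q2, yyyyyx, EDZ)
  read y, top E: go to q0, push EE → (q0, yyyyx, EEDZ)
  ε-move, top E: go to q1, push ε → (q1, yyyyx, EDZ)
  ε-move, top E: go to q2, push E → (q2, yyyyx, EDZ)
  read y, top E: go to q0, push EE → (q0, yyyx, EEDZ)
  ε-move, top E: go to q1, push ε → (q1, yyyx, EDZ)
  ε-move, top E: go to q2, push E → (q2, yyyx, EDZ)
  read y, top E: go to q0, push EE → (q0, yyx, EEDZ)
  ε-move, top E: go to q1, push ε → (q1, yyx, EDZ)
  ε-move, top E: go to q2, push E → (q2, yyx, EDZ)
  read y, top E: go to q0, push EE → (q0, yx, EEDZ)
  ε-move, top E: go to q1, push ε → (q1, yx, EDZ)
  ε-move, top E: go to q2, push E → (q2, yx, EDZ)
  read y, top E: go to q0, push EE → (q0, x, EEDZ)
  ε-move, top E: go to q1, push ε → (q1, x, EDZ)
  ε-move, top E: go to q2, push E → (q2, x, EDZ)
No transition for (q2, x, top E); M blocks with input x remaining.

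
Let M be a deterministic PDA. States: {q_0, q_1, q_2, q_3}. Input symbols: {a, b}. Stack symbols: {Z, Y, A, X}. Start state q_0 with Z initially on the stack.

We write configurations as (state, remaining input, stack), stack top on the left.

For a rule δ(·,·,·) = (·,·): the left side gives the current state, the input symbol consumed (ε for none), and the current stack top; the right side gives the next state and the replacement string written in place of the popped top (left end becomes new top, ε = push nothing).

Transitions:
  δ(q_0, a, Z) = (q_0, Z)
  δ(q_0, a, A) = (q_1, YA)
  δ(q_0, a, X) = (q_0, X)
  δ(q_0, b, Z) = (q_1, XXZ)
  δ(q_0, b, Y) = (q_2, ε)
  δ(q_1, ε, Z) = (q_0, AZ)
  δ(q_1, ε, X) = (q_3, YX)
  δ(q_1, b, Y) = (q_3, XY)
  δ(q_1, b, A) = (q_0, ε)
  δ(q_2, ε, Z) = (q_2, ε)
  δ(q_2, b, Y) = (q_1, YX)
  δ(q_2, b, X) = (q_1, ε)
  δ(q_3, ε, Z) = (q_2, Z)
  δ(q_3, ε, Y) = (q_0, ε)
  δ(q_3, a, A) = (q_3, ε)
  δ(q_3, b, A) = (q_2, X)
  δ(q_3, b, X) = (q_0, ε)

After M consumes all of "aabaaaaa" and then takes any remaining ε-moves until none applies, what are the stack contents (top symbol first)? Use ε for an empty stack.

XXZ

(q_0, aabaaaaa, Z)
  read a, top Z: go to q_0, push Z → (q_0, abaaaaa, Z)
  read a, top Z: go to q_0, push Z → (q_0, baaaaa, Z)
  read b, top Z: go to q_1, push XXZ → (q_1, aaaaa, XXZ)
  ε-move, top X: go to q_3, push YX → (q_3, aaaaa, YXXZ)
  ε-move, top Y: go to q_0, push ε → (q_0, aaaaa, XXZ)
  read a, top X: go to q_0, push X → (q_0, aaaa, XXZ)
  read a, top X: go to q_0, push X → (q_0, aaa, XXZ)
  read a, top X: go to q_0, push X → (q_0, aa, XXZ)
  read a, top X: go to q_0, push X → (q_0, a, XXZ)
  read a, top X: go to q_0, push X → (q_0, ε, XXZ)
All input consumed in state q_0 with stack XXZ.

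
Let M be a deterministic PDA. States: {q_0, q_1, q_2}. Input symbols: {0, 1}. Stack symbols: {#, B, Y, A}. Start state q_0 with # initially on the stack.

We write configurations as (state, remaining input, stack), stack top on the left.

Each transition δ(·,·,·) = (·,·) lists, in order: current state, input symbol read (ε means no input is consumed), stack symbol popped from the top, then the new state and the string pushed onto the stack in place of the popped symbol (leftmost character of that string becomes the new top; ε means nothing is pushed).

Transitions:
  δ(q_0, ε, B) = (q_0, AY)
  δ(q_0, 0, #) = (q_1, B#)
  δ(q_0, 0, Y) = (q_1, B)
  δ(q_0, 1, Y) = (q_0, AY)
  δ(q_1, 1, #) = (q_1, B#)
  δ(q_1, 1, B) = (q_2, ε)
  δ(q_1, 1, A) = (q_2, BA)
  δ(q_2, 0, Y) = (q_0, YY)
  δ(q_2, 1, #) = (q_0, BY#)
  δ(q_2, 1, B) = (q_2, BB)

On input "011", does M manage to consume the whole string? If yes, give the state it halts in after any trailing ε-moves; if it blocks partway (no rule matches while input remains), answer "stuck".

(q_0, 011, #)
  read 0, top #: go to q_1, push B# → (q_1, 11, B#)
  read 1, top B: go to q_2, push ε → (q_2, 1, #)
  read 1, top #: go to q_0, push BY# → (q_0, ε, BY#)
  ε-move, top B: go to q_0, push AY → (q_0, ε, AYY#)
All input consumed; M is in state q_0.

q_0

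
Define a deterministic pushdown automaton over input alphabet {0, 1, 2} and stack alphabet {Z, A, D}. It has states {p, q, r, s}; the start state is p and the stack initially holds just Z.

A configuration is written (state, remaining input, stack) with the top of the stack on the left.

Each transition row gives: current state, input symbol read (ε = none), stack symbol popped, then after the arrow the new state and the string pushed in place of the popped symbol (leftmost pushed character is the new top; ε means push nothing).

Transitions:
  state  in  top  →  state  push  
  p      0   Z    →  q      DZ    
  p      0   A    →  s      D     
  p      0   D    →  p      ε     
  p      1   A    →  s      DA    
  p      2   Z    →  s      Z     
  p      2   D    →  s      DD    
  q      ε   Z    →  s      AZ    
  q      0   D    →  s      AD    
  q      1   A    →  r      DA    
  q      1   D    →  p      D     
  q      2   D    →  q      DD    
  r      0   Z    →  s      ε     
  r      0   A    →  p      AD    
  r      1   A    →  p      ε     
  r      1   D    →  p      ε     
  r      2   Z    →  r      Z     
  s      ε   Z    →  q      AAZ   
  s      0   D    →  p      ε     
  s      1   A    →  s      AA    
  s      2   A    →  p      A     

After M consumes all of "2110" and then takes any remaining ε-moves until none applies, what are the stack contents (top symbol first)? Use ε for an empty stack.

(p, 2110, Z)
  read 2, top Z: go to s, push Z → (s, 110, Z)
  ε-move, top Z: go to q, push AAZ → (q, 110, AAZ)
  read 1, top A: go to r, push DA → (r, 10, DAAZ)
  read 1, top D: go to p, push ε → (p, 0, AAZ)
  read 0, top A: go to s, push D → (s, ε, DAZ)
All input consumed in state s with stack DAZ.

DAZ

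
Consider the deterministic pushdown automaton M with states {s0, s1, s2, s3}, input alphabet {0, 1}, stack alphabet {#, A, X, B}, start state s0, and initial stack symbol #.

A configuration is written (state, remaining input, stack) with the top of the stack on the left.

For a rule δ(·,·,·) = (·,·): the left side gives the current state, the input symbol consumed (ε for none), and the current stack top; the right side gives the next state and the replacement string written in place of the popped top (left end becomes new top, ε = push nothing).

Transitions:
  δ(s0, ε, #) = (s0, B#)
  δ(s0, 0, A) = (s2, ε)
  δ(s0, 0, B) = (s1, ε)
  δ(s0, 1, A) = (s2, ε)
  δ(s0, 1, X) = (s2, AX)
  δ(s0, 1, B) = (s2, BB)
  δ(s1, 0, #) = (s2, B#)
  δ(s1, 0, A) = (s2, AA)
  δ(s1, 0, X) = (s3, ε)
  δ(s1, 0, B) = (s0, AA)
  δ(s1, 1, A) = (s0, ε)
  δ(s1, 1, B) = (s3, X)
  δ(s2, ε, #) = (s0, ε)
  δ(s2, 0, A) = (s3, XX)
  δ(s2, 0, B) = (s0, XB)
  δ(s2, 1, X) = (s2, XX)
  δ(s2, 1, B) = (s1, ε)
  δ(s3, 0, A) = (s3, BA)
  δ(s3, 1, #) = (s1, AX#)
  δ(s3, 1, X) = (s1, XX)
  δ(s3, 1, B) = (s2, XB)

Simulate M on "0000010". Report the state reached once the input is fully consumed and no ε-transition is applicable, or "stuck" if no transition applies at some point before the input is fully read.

stuck

(s0, 0000010, #) ⊢ (s0, 0000010, B#) ⊢ (s1, 000010, #) ⊢ (s2, 00010, B#) ⊢ (s0, 0010, XB#)
No transition for (s0, 0, top X); M blocks with input 0010 remaining.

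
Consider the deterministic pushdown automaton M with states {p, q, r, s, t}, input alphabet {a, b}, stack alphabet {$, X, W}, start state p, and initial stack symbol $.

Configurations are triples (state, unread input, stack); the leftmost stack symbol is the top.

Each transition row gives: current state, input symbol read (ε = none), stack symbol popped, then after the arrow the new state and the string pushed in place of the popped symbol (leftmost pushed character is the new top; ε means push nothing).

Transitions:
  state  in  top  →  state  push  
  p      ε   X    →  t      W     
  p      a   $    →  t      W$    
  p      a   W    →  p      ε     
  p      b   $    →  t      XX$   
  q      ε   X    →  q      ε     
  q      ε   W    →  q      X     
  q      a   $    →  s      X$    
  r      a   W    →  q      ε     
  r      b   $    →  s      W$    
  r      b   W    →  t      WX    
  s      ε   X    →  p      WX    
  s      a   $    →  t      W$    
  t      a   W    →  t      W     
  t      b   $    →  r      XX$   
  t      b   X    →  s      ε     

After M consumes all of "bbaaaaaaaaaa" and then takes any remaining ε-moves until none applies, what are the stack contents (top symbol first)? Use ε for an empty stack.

W$

(p, bbaaaaaaaaaa, $)
  read b, top $: go to t, push XX$ → (t, baaaaaaaaaa, XX$)
  read b, top X: go to s, push ε → (s, aaaaaaaaaa, X$)
  ε-move, top X: go to p, push WX → (p, aaaaaaaaaa, WX$)
  read a, top W: go to p, push ε → (p, aaaaaaaaa, X$)
  ε-move, top X: go to t, push W → (t, aaaaaaaaa, W$)
  read a, top W: go to t, push W → (t, aaaaaaaa, W$)
  read a, top W: go to t, push W → (t, aaaaaaa, W$)
  read a, top W: go to t, push W → (t, aaaaaa, W$)
  read a, top W: go to t, push W → (t, aaaaa, W$)
  read a, top W: go to t, push W → (t, aaaa, W$)
  read a, top W: go to t, push W → (t, aaa, W$)
  read a, top W: go to t, push W → (t, aa, W$)
  read a, top W: go to t, push W → (t, a, W$)
  read a, top W: go to t, push W → (t, ε, W$)
All input consumed in state t with stack W$.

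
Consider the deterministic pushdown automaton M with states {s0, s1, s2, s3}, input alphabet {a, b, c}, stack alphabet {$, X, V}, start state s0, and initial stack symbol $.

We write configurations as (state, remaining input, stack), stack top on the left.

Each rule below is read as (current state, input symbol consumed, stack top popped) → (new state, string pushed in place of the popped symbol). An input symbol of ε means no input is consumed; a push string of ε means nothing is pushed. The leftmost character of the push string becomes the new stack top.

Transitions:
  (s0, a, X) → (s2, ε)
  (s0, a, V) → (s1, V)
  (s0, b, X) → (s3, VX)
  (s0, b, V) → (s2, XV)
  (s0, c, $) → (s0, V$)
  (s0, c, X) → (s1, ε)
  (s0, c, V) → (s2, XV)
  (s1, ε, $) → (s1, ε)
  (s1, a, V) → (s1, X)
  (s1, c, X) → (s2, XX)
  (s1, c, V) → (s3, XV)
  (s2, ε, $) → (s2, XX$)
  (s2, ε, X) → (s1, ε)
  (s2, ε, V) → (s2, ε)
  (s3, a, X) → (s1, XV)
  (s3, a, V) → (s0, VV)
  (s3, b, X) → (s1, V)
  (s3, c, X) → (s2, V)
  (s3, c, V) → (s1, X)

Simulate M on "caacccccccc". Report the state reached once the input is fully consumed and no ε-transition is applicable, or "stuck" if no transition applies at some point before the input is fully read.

(s0, caacccccccc, $)
  read c, top $: go to s0, push V$ → (s0, aacccccccc, V$)
  read a, top V: go to s1, push V → (s1, acccccccc, V$)
  read a, top V: go to s1, push X → (s1, cccccccc, X$)
  read c, top X: go to s2, push XX → (s2, ccccccc, XX$)
  ε-move, top X: go to s1, push ε → (s1, ccccccc, X$)
  read c, top X: go to s2, push XX → (s2, cccccc, XX$)
  ε-move, top X: go to s1, push ε → (s1, cccccc, X$)
  read c, top X: go to s2, push XX → (s2, ccccc, XX$)
  ε-move, top X: go to s1, push ε → (s1, ccccc, X$)
  read c, top X: go to s2, push XX → (s2, cccc, XX$)
  ε-move, top X: go to s1, push ε → (s1, cccc, X$)
  read c, top X: go to s2, push XX → (s2, ccc, XX$)
  ε-move, top X: go to s1, push ε → (s1, ccc, X$)
  read c, top X: go to s2, push XX → (s2, cc, XX$)
  ε-move, top X: go to s1, push ε → (s1, cc, X$)
  read c, top X: go to s2, push XX → (s2, c, XX$)
  ε-move, top X: go to s1, push ε → (s1, c, X$)
  read c, top X: go to s2, push XX → (s2, ε, XX$)
  ε-move, top X: go to s1, push ε → (s1, ε, X$)
All input consumed; M is in state s1.

s1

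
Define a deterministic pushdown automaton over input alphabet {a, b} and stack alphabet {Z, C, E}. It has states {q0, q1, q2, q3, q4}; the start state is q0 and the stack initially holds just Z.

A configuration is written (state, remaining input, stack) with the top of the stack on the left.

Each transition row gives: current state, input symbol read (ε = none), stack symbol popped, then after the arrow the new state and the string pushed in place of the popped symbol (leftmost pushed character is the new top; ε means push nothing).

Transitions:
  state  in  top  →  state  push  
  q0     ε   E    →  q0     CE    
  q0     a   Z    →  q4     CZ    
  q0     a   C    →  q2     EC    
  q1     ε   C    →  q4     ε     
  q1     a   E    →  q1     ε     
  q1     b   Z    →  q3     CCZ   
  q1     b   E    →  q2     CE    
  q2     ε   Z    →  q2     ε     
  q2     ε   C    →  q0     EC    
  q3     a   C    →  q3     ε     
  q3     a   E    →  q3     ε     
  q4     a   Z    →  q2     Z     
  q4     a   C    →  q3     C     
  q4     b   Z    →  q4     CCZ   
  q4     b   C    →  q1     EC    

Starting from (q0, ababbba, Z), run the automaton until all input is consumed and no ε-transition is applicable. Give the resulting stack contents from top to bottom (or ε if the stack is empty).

ECECECCZ

(q0, ababbba, Z) ⊢ (q4, babbba, CZ) ⊢ (q1, abbba, ECZ) ⊢ (q1, bbba, CZ) ⊢ (q4, bbba, Z) ⊢ (q4, bba, CCZ) ⊢ (q1, ba, ECCZ) ⊢ (q2, a, CECCZ) ⊢ (q0, a, ECECCZ) ⊢ (q0, a, CECECCZ) ⊢ (q2, ε, ECECECCZ)
All input consumed in state q2 with stack ECECECCZ.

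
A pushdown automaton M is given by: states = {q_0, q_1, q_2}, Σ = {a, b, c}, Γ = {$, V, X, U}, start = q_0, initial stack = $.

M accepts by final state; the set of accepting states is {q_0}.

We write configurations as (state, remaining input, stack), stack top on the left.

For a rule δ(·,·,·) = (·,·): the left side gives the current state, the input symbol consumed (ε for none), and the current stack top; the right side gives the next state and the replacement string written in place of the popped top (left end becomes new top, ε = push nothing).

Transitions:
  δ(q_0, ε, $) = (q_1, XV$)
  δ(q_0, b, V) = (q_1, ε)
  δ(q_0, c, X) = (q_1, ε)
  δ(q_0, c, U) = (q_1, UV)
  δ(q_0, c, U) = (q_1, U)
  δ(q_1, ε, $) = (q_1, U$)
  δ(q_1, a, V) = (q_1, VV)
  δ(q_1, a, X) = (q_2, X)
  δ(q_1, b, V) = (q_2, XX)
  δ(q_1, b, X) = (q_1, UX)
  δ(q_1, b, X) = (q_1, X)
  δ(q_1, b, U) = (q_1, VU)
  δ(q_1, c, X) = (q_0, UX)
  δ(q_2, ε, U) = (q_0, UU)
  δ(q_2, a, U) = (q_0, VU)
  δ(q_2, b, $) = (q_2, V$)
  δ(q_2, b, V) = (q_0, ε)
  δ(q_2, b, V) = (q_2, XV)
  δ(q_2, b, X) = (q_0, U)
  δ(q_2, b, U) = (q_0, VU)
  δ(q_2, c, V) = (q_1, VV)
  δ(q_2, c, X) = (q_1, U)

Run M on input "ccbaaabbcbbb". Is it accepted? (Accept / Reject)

One accepting computation: (q_0, ccbaaabbcbbb, $) ⊢ (q_1, ccbaaabbcbbb, XV$) ⊢ (q_0, cbaaabbcbbb, UXV$) ⊢ (q_1, baaabbcbbb, UVXV$) ⊢ (q_1, aaabbcbbb, VUVXV$) ⊢ (q_1, aabbcbbb, VVUVXV$) ⊢ (q_1, abbcbbb, VVVUVXV$) ⊢ (q_1, bbcbbb, VVVVUVXV$) ⊢ (q_2, bcbbb, XXVVVUVXV$) ⊢ (q_0, cbbb, UXVVVUVXV$) ⊢ (q_1, bbb, UVXVVVUVXV$) ⊢ (q_1, bb, VUVXVVVUVXV$) ⊢ (q_2, b, XXUVXVVVUVXV$) ⊢ (q_0, ε, UXUVXVVVUVXV$)
All input consumed and state q_0 ∈ F.

Accept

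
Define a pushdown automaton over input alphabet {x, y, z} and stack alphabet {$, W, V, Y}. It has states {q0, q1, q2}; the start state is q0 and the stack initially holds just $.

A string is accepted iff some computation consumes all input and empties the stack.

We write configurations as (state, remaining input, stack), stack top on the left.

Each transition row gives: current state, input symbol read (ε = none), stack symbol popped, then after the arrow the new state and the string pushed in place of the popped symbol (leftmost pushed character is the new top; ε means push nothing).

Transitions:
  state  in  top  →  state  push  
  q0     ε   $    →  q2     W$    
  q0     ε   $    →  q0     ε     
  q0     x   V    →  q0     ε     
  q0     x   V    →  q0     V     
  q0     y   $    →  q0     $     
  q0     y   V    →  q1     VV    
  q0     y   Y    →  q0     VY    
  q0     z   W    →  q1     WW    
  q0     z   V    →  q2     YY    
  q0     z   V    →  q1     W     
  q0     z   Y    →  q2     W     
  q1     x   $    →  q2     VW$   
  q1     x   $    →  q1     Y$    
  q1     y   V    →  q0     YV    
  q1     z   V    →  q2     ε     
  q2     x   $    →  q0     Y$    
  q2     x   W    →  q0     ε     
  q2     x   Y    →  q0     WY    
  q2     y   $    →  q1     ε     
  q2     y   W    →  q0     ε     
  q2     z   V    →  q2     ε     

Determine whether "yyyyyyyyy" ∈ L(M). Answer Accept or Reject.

One accepting computation: (q0, yyyyyyyyy, $) ⊢ (q0, yyyyyyyy, $) ⊢ (q0, yyyyyyy, $) ⊢ (q0, yyyyyy, $) ⊢ (q0, yyyyy, $) ⊢ (q0, yyyy, $) ⊢ (q0, yyy, $) ⊢ (q0, yy, $) ⊢ (q0, y, $) ⊢ (q0, ε, $) ⊢ (q0, ε, ε)
All input consumed and the stack is empty.

Accept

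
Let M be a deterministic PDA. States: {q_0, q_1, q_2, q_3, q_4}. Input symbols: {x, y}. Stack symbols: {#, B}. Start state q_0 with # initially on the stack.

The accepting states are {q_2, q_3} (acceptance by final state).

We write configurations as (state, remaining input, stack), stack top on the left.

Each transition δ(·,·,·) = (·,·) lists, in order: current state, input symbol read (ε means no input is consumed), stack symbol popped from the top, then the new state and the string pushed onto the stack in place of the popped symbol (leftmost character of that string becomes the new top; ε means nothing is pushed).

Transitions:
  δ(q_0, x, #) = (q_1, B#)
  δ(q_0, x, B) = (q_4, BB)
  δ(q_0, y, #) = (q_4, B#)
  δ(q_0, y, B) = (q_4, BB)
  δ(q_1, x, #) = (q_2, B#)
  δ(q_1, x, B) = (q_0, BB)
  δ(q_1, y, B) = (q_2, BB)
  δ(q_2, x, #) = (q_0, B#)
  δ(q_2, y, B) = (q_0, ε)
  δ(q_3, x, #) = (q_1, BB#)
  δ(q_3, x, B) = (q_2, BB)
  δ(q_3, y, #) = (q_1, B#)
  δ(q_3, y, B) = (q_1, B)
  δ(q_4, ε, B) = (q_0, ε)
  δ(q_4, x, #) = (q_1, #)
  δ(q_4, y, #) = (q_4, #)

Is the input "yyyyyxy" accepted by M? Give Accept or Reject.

Accept

(q_0, yyyyyxy, #)
  read y, top #: go to q_4, push B# → (q_4, yyyyxy, B#)
  ε-move, top B: go to q_0, push ε → (q_0, yyyyxy, #)
  read y, top #: go to q_4, push B# → (q_4, yyyxy, B#)
  ε-move, top B: go to q_0, push ε → (q_0, yyyxy, #)
  read y, top #: go to q_4, push B# → (q_4, yyxy, B#)
  ε-move, top B: go to q_0, push ε → (q_0, yyxy, #)
  read y, top #: go to q_4, push B# → (q_4, yxy, B#)
  ε-move, top B: go to q_0, push ε → (q_0, yxy, #)
  read y, top #: go to q_4, push B# → (q_4, xy, B#)
  ε-move, top B: go to q_0, push ε → (q_0, xy, #)
  read x, top #: go to q_1, push B# → (q_1, y, B#)
  read y, top B: go to q_2, push BB → (q_2, ε, BB#)
All input consumed; state q_2 ∈ F.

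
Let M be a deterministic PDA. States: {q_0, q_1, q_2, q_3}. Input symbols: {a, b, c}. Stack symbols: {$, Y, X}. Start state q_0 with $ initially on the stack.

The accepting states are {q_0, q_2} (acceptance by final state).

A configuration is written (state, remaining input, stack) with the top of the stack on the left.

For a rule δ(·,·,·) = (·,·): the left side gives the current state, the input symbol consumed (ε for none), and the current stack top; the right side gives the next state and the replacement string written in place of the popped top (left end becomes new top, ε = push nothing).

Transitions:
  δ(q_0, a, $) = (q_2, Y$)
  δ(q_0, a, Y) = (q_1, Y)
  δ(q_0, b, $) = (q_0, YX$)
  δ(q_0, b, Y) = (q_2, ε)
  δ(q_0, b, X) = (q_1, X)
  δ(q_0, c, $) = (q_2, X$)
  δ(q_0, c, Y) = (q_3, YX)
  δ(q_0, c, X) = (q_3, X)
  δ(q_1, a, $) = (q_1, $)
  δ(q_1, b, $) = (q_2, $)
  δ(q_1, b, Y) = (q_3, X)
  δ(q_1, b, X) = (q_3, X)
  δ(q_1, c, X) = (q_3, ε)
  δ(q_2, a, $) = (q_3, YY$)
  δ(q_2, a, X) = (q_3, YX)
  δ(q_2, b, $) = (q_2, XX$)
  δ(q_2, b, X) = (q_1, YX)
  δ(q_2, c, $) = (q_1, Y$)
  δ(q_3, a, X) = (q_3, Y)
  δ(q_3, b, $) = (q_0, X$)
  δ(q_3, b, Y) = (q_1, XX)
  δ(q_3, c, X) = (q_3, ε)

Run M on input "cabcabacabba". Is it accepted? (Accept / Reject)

Reject

(q_0, cabcabacabba, $) ⊢ (q_2, abcabacabba, X$) ⊢ (q_3, bcabacabba, YX$) ⊢ (q_1, cabacabba, XXX$) ⊢ (q_3, abacabba, XX$) ⊢ (q_3, bacabba, YX$) ⊢ (q_1, acabba, XXX$)
No transition applies at (q_1, acabba, XXX$); input not fully consumed.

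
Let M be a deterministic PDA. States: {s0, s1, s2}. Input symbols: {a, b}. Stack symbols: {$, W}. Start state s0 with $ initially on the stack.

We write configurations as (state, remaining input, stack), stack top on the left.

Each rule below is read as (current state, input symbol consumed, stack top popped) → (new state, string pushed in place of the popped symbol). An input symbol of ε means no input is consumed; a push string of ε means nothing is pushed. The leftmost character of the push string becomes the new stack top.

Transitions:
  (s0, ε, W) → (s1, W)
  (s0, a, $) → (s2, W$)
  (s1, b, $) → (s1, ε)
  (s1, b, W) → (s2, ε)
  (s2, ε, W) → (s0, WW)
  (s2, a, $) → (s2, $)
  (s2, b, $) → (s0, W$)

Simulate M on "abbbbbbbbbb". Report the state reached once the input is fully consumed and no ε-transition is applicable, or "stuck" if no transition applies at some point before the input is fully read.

(s0, abbbbbbbbbb, $)
  read a, top $: go to s2, push W$ → (s2, bbbbbbbbbb, W$)
  ε-move, top W: go to s0, push WW → (s0, bbbbbbbbbb, WW$)
  ε-move, top W: go to s1, push W → (s1, bbbbbbbbbb, WW$)
  read b, top W: go to s2, push ε → (s2, bbbbbbbbb, W$)
  ε-move, top W: go to s0, push WW → (s0, bbbbbbbbb, WW$)
  ε-move, top W: go to s1, push W → (s1, bbbbbbbbb, WW$)
  read b, top W: go to s2, push ε → (s2, bbbbbbbb, W$)
  ε-move, top W: go to s0, push WW → (s0, bbbbbbbb, WW$)
  ε-move, top W: go to s1, push W → (s1, bbbbbbbb, WW$)
  read b, top W: go to s2, push ε → (s2, bbbbbbb, W$)
  ε-move, top W: go to s0, push WW → (s0, bbbbbbb, WW$)
  ε-move, top W: go to s1, push W → (s1, bbbbbbb, WW$)
  read b, top W: go to s2, push ε → (s2, bbbbbb, W$)
  ε-move, top W: go to s0, push WW → (s0, bbbbbb, WW$)
  ε-move, top W: go to s1, push W → (s1, bbbbbb, WW$)
  read b, top W: go to s2, push ε → (s2, bbbbb, W$)
  ε-move, top W: go to s0, push WW → (s0, bbbbb, WW$)
  ε-move, top W: go to s1, push W → (s1, bbbbb, WW$)
  read b, top W: go to s2, push ε → (s2, bbbb, W$)
  ε-move, top W: go to s0, push WW → (s0, bbbb, WW$)
  ε-move, top W: go to s1, push W → (s1, bbbb, WW$)
  read b, top W: go to s2, push ε → (s2, bbb, W$)
  ε-move, top W: go to s0, push WW → (s0, bbb, WW$)
  ε-move, top W: go to s1, push W → (s1, bbb, WW$)
  read b, top W: go to s2, push ε → (s2, bb, W$)
  ε-move, top W: go to s0, push WW → (s0, bb, WW$)
  ε-move, top W: go to s1, push W → (s1, bb, WW$)
  read b, top W: go to s2, push ε → (s2, b, W$)
  ε-move, top W: go to s0, push WW → (s0, b, WW$)
  ε-move, top W: go to s1, push W → (s1, b, WW$)
  read b, top W: go to s2, push ε → (s2, ε, W$)
  ε-move, top W: go to s0, push WW → (s0, ε, WW$)
  ε-move, top W: go to s1, push W → (s1, ε, WW$)
All input consumed; M is in state s1.

s1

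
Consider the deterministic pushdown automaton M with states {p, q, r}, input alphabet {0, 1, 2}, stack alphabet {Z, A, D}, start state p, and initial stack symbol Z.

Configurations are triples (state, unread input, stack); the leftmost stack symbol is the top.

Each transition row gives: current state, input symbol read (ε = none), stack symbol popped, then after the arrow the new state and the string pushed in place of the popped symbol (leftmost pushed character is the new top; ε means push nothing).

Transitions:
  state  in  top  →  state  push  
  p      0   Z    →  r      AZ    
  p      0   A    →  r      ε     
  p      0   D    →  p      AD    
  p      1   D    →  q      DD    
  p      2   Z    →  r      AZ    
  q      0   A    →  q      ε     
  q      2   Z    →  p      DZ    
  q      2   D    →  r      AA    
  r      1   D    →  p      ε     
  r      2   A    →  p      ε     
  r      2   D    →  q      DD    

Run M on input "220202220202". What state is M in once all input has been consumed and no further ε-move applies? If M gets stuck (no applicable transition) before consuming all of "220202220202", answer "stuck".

p

(p, 220202220202, Z)
  read 2, top Z: go to r, push AZ → (r, 20202220202, AZ)
  read 2, top A: go to p, push ε → (p, 0202220202, Z)
  read 0, top Z: go to r, push AZ → (r, 202220202, AZ)
  read 2, top A: go to p, push ε → (p, 02220202, Z)
  read 0, top Z: go to r, push AZ → (r, 2220202, AZ)
  read 2, top A: go to p, push ε → (p, 220202, Z)
  read 2, top Z: go to r, push AZ → (r, 20202, AZ)
  read 2, top A: go to p, push ε → (p, 0202, Z)
  read 0, top Z: go to r, push AZ → (r, 202, AZ)
  read 2, top A: go to p, push ε → (p, 02, Z)
  read 0, top Z: go to r, push AZ → (r, 2, AZ)
  read 2, top A: go to p, push ε → (p, ε, Z)
All input consumed; M is in state p.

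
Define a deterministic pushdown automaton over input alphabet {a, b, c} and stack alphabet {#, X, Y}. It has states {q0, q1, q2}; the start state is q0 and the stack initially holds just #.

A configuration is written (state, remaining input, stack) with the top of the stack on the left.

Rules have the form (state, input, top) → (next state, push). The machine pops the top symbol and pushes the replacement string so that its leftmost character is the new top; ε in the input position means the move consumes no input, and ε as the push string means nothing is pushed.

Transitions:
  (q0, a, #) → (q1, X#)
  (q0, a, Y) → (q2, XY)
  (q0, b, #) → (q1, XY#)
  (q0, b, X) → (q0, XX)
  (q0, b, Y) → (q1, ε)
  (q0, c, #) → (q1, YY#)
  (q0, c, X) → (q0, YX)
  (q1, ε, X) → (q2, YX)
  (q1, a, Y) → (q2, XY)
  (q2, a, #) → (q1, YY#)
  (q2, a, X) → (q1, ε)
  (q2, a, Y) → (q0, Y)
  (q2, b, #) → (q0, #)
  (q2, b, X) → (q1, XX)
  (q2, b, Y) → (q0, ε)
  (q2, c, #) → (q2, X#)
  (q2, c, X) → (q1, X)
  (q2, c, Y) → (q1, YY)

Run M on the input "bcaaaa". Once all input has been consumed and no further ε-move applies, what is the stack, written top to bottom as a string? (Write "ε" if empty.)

YYXY#

(q0, bcaaaa, #)
  read b, top #: go to q1, push XY# → (q1, caaaa, XY#)
  ε-move, top X: go to q2, push YX → (q2, caaaa, YXY#)
  read c, top Y: go to q1, push YY → (q1, aaaa, YYXY#)
  read a, top Y: go to q2, push XY → (q2, aaa, XYYXY#)
  read a, top X: go to q1, push ε → (q1, aa, YYXY#)
  read a, top Y: go to q2, push XY → (q2, a, XYYXY#)
  read a, top X: go to q1, push ε → (q1, ε, YYXY#)
All input consumed in state q1 with stack YYXY#.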